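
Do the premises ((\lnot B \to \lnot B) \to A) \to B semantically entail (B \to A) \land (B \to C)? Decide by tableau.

Initial set: {(((\lnot B \to \lnot B) \to A) \to B); \lnot ((B \to A) \land (B \to C))}.
(((\lnot B \to \lnot B) \to A) \to B): β-rule — branch into \lnot ((\lnot B \to \lnot B) \to A)  //  B.
  branch 1 (add \lnot ((\lnot B \to \lnot B) \to A)):
    \lnot ((\lnot B \to \lnot B) \to A): α-rule — add (\lnot B \to \lnot B), \lnot A.
    \lnot ((B \to A) \land (B \to C)): β-rule — branch into \lnot (B \to A)  //  \lnot (B \to C).
      branch 1.1 (add \lnot (B \to A)):
        \lnot (B \to A): α-rule — add B, \lnot A.
        (\lnot B \to \lnot B): β-rule — branch into \lnot \lnot B  //  \lnot B.
          branch 1.1.1 (add \lnot \lnot B):
            ○ open, literals {A=false, B=true}.
          branch 1.1.2 (add \lnot B):
            × closes — contains both B and \lnot B.
      branch 1.2 (add \lnot (B \to C)):
        \lnot (B \to C): α-rule — add B, \lnot C.
        (\lnot B \to \lnot B): β-rule — branch into \lnot \lnot B  //  \lnot B.
          branch 1.2.1 (add \lnot \lnot B):
            ○ open, literals {A=false, B=true, C=false}.
          branch 1.2.2 (add \lnot B):
            × closes — contains both B and \lnot B.
  branch 2 (add B):
    \lnot ((B \to A) \land (B \to C)): β-rule — branch into \lnot (B \to A)  //  \lnot (B \to C).
      branch 2.1 (add \lnot (B \to A)):
        \lnot (B \to A): α-rule — add B, \lnot A.
        ○ open, literals {A=false, B=true}.
      branch 2.2 (add \lnot (B \to C)):
        \lnot (B \to C): α-rule — add B, \lnot C.
        ○ open, literals {B=true, C=false}.
2 branches closed, 4 open.
An open branch gives a countermodel: A=false, B=true (unmentioned atoms arbitrary); the premises hold there but the conclusion fails.

No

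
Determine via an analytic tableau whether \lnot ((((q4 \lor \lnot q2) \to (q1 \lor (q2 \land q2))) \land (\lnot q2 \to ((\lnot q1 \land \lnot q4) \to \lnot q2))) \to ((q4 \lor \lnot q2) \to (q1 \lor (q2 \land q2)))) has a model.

Initial set: {\lnot ((((q4 \lor \lnot q2) \to (q1 \lor (q2 \land q2))) \land (\lnot q2 \to ((\lnot q1 \land \lnot q4) \to \lnot q2))) \to ((q4 \lor \lnot q2) \to (q1 \lor (q2 \land q2))))}.
\lnot ((((q4 \lor \lnot q2) \to (q1 \lor (q2 \land q2))) \land (\lnot q2 \to ((\lnot q1 \land \lnot q4) \to \lnot q2))) \to ((q4 \lor \lnot q2) \to (q1 \lor (q2 \land q2)))): α-rule — add (((q4 \lor \lnot q2) \to (q1 \lor (q2 \land q2))) \land (\lnot q2 \to ((\lnot q1 \land \lnot q4) \to \lnot q2))), \lnot ((q4 \lor \lnot q2) \to (q1 \lor (q2 \land q2))).
(((q4 \lor \lnot q2) \to (q1 \lor (q2 \land q2))) \land (\lnot q2 \to ((\lnot q1 \land \lnot q4) \to \lnot q2))): α-rule — add ((q4 \lor \lnot q2) \to (q1 \lor (q2 \land q2))), (\lnot q2 \to ((\lnot q1 \land \lnot q4) \to \lnot q2)).
\lnot ((q4 \lor \lnot q2) \to (q1 \lor (q2 \land q2))): α-rule — add (q4 \lor \lnot q2), \lnot (q1 \lor (q2 \land q2)).
\lnot (q1 \lor (q2 \land q2)): α-rule — add \lnot q1, \lnot (q2 \land q2).
((q4 \lor \lnot q2) \to (q1 \lor (q2 \land q2))): β-rule — branch into \lnot (q4 \lor \lnot q2)  //  (q1 \lor (q2 \land q2)).
  branch 1 (add \lnot (q4 \lor \lnot q2)):
    \lnot (q4 \lor \lnot q2): α-rule — add \lnot q4, \lnot \lnot q2.
    (\lnot q2 \to ((\lnot q1 \land \lnot q4) \to \lnot q2)): β-rule — branch into \lnot \lnot q2  //  ((\lnot q1 \land \lnot q4) \to \lnot q2).
      branch 1.1 (add \lnot \lnot q2):
        (q4 \lor \lnot q2): β-rule — branch into q4  //  \lnot q2.
          branch 1.1.1 (add q4):
            × closes — contains both q4 and \lnot q4.
          branch 1.1.2 (add \lnot q2):
            × closes — contains both q2 and \lnot q2.
      branch 1.2 (add ((\lnot q1 \land \lnot q4) \to \lnot q2)):
        (q4 \lor \lnot q2): β-rule — branch into q4  //  \lnot q2.
          branch 1.2.1 (add q4):
            × closes — contains both q4 and \lnot q4.
          branch 1.2.2 (add \lnot q2):
            × closes — contains both q2 and \lnot q2.
  branch 2 (add (q1 \lor (q2 \land q2))):
    (\lnot q2 \to ((\lnot q1 \land \lnot q4) \to \lnot q2)): β-rule — branch into \lnot \lnot q2  //  ((\lnot q1 \land \lnot q4) \to \lnot q2).
      branch 2.1 (add \lnot \lnot q2):
        (q4 \lor \lnot q2): β-rule — branch into q4  //  \lnot q2.
          branch 2.1.1 (add q4):
            \lnot (q2 \land q2): β-rule — branch into \lnot q2  //  \lnot q2.
              branch 2.1.1.1 (add \lnot q2):
                × closes — contains both q2 and \lnot q2.
              branch 2.1.1.2 (add \lnot q2):
                × closes — contains both q2 and \lnot q2.
          branch 2.1.2 (add \lnot q2):
            × closes — contains both q2 and \lnot q2.
      branch 2.2 (add ((\lnot q1 \land \lnot q4) \to \lnot q2)):
        (q4 \lor \lnot q2): β-rule — branch into q4  //  \lnot q2.
          branch 2.2.1 (add q4):
            \lnot (q2 \land q2): β-rule — branch into \lnot q2  //  \lnot q2.
              branch 2.2.1.1 (add \lnot q2):
                (q1 \lor (q2 \land q2)): β-rule — branch into q1  //  (q2 \land q2).
                  branch 2.2.1.1.1 (add q1):
                    × closes — contains both q1 and \lnot q1.
                  branch 2.2.1.1.2 (add (q2 \land q2)):
                    (q2 \land q2): α-rule — add q2, q2.
                    × closes — contains both q2 and \lnot q2.
              branch 2.2.1.2 (add \lnot q2):
                (q1 \lor (q2 \land q2)): β-rule — branch into q1  //  (q2 \land q2).
                  branch 2.2.1.2.1 (add q1):
                    × closes — contains both q1 and \lnot q1.
                  branch 2.2.1.2.2 (add (q2 \land q2)):
                    (q2 \land q2): α-rule — add q2, q2.
                    × closes — contains both q2 and \lnot q2.
          branch 2.2.2 (add \lnot q2):
            \lnot (q2 \land q2): β-rule — branch into \lnot q2  //  \lnot q2.
              branch 2.2.2.1 (add \lnot q2):
                (q1 \lor (q2 \land q2)): β-rule — branch into q1  //  (q2 \land q2).
                  branch 2.2.2.1.1 (add q1):
                    × closes — contains both q1 and \lnot q1.
                  branch 2.2.2.1.2 (add (q2 \land q2)):
                    (q2 \land q2): α-rule — add q2, q2.
                    × closes — contains both q2 and \lnot q2.
              branch 2.2.2.2 (add \lnot q2):
                (q1 \lor (q2 \land q2)): β-rule — branch into q1  //  (q2 \land q2).
                  branch 2.2.2.2.1 (add q1):
                    × closes — contains both q1 and \lnot q1.
                  branch 2.2.2.2.2 (add (q2 \land q2)):
                    (q2 \land q2): α-rule — add q2, q2.
                    × closes — contains both q2 and \lnot q2.
All 15 branches close.
Every branch closed; the formula is unsatisfiable.

Unsatisfiable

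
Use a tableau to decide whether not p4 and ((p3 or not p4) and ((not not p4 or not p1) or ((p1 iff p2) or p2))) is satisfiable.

Initial set: {(not p4 and ((p3 or not p4) and ((not not p4 or not p1) or ((p1 iff p2) or p2))))}.
(not p4 and ((p3 or not p4) and ((not not p4 or not p1) or ((p1 iff p2) or p2)))): α-rule — add not p4, ((p3 or not p4) and ((not not p4 or not p1) or ((p1 iff p2) or p2))).
((p3 or not p4) and ((not not p4 or not p1) or ((p1 iff p2) or p2))): α-rule — add (p3 or not p4), ((not not p4 or not p1) or ((p1 iff p2) or p2)).
(p3 or not p4): β-rule — branch into p3  //  not p4.
  branch 1 (add p3):
    ((not not p4 or not p1) or ((p1 iff p2) or p2)): β-rule — branch into (not not p4 or not p1)  //  ((p1 iff p2) or p2).
      branch 1.1 (add (not not p4 or not p1)):
        (not not p4 or not p1): β-rule — branch into not not p4  //  not p1.
          branch 1.1.1 (add not not p4):
            not not p4: drop double negation, giving p4.
            × closes — contains both p4 and not p4.
          branch 1.1.2 (add not p1):
            ○ open, literals {p1=false, p3=true, p4=false}.
      branch 1.2 (add ((p1 iff p2) or p2)):
        ((p1 iff p2) or p2): β-rule — branch into (p1 iff p2)  //  p2.
          branch 1.2.1 (add (p1 iff p2)):
            (p1 iff p2): β-rule — branch into p1, p2  //  not p1, not p2.
              branch 1.2.1.1 (add p1, p2):
                ○ open, literals {p1=true, p2=true, p3=true, p4=false}.
              branch 1.2.1.2 (add not p1, not p2):
                ○ open, literals {p1=false, p2=false, p3=true, p4=false}.
          branch 1.2.2 (add p2):
            ○ open, literals {p2=true, p3=true, p4=false}.
  branch 2 (add not p4):
    ((not not p4 or not p1) or ((p1 iff p2) or p2)): β-rule — branch into (not not p4 or not p1)  //  ((p1 iff p2) or p2).
      branch 2.1 (add (not not p4 or not p1)):
        (not not p4 or not p1): β-rule — branch into not not p4  //  not p1.
          branch 2.1.1 (add not not p4):
            not not p4: drop double negation, giving p4.
            × closes — contains both p4 and not p4.
          branch 2.1.2 (add not p1):
            ○ open, literals {p1=false, p4=false}.
      branch 2.2 (add ((p1 iff p2) or p2)):
        ((p1 iff p2) or p2): β-rule — branch into (p1 iff p2)  //  p2.
          branch 2.2.1 (add (p1 iff p2)):
            (p1 iff p2): β-rule — branch into p1, p2  //  not p1, not p2.
              branch 2.2.1.1 (add p1, p2):
                ○ open, literals {p1=true, p2=true, p4=false}.
              branch 2.2.1.2 (add not p1, not p2):
                ○ open, literals {p1=false, p2=false, p4=false}.
          branch 2.2.2 (add p2):
            ○ open, literals {p2=true, p4=false}.
2 branches closed, 8 open.
An open branch gives a satisfying assignment: p1=false, p3=true, p4=false.

Satisfiable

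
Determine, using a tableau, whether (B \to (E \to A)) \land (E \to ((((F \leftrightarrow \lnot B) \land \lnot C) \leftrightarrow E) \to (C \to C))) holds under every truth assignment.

Not valid

Assume the negation and expand:
Initial set: {\lnot ((B \to (E \to A)) \land (E \to ((((F \leftrightarrow \lnot B) \land \lnot C) \leftrightarrow E) \to (C \to C))))}.
\lnot ((B \to (E \to A)) \land (E \to ((((F \leftrightarrow \lnot B) \land \lnot C) \leftrightarrow E) \to (C \to C)))): β-rule — branch into \lnot (B \to (E \to A))  //  \lnot (E \to ((((F \leftrightarrow \lnot B) \land \lnot C) \leftrightarrow E) \to (C \to C))).
  branch 1 (add \lnot (B \to (E \to A))):
    \lnot (B \to (E \to A)): α-rule — add B, \lnot (E \to A).
    \lnot (E \to A): α-rule — add E, \lnot A.
    ○ open, literals {A=false, B=true, E=true}.
  branch 2 (add \lnot (E \to ((((F \leftrightarrow \lnot B) \land \lnot C) \leftrightarrow E) \to (C \to C)))):
    \lnot (E \to ((((F \leftrightarrow \lnot B) \land \lnot C) \leftrightarrow E) \to (C \to C))): α-rule — add E, \lnot ((((F \leftrightarrow \lnot B) \land \lnot C) \leftrightarrow E) \to (C \to C)).
    \lnot ((((F \leftrightarrow \lnot B) \land \lnot C) \leftrightarrow E) \to (C \to C)): α-rule — add (((F \leftrightarrow \lnot B) \land \lnot C) \leftrightarrow E), \lnot (C \to C).
    \lnot (C \to C): α-rule — add C, \lnot C.
    × closes — contains both C and \lnot C.
1 branch closed, 1 open.
An open branch gives a countermodel: A=false, B=true, E=true (unmentioned atoms arbitrary); under it the original formula is false.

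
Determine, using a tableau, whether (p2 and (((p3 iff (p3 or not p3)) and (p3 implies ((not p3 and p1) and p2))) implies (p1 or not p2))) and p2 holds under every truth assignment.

Assume the negation and expand:
Initial set: {not ((p2 and (((p3 iff (p3 or not p3)) and (p3 implies ((not p3 and p1) and p2))) implies (p1 or not p2))) and p2)}.
not ((p2 and (((p3 iff (p3 or not p3)) and (p3 implies ((not p3 and p1) and p2))) implies (p1 or not p2))) and p2): β-rule — branch into not (p2 and (((p3 iff (p3 or not p3)) and (p3 implies ((not p3 and p1) and p2))) implies (p1 or not p2)))  //  not p2.
  branch 1 (add not (p2 and (((p3 iff (p3 or not p3)) and (p3 implies ((not p3 and p1) and p2))) implies (p1 or not p2)))):
    not (p2 and (((p3 iff (p3 or not p3)) and (p3 implies ((not p3 and p1) and p2))) implies (p1 or not p2))): β-rule — branch into not p2  //  not (((p3 iff (p3 or not p3)) and (p3 implies ((not p3 and p1) and p2))) implies (p1 or not p2)).
      branch 1.1 (add not p2):
        ○ open, literals {p2=0}.
      branch 1.2 (add not (((p3 iff (p3 or not p3)) and (p3 implies ((not p3 and p1) and p2))) implies (p1 or not p2))):
        not (((p3 iff (p3 or not p3)) and (p3 implies ((not p3 and p1) and p2))) implies (p1 or not p2)): α-rule — add ((p3 iff (p3 or not p3)) and (p3 implies ((not p3 and p1) and p2))), not (p1 or not p2).
        ((p3 iff (p3 or not p3)) and (p3 implies ((not p3 and p1) and p2))): α-rule — add (p3 iff (p3 or not p3)), (p3 implies ((not p3 and p1) and p2)).
        not (p1 or not p2): α-rule — add not p1, not not p2.
        (p3 iff (p3 or not p3)): β-rule — branch into p3, (p3 or not p3)  //  not p3, not (p3 or not p3).
          branch 1.2.1 (add p3, (p3 or not p3)):
            (p3 implies ((not p3 and p1) and p2)): β-rule — branch into not p3  //  ((not p3 and p1) and p2).
              branch 1.2.1.1 (add not p3):
                × closes — contains both p3 and not p3.
              branch 1.2.1.2 (add ((not p3 and p1) and p2)):
                ((not p3 and p1) and p2): α-rule — add (not p3 and p1), p2.
                (not p3 and p1): α-rule — add not p3, p1.
                × closes — contains both p3 and not p3.
          branch 1.2.2 (add not p3, not (p3 or not p3)):
            not (p3 or not p3): α-rule — add not p3, not not p3.
            × closes — contains both p3 and not p3.
  branch 2 (add not p2):
    ○ open, literals {p2=0}.
3 branches closed, 2 open.
An open branch gives a countermodel: p2=0 (unmentioned atoms arbitrary); under it the original formula is false.

Not valid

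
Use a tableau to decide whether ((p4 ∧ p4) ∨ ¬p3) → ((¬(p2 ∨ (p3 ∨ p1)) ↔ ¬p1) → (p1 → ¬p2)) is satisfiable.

Satisfiable

Initial set: {(((p4 ∧ p4) ∨ ¬p3) → ((¬(p2 ∨ (p3 ∨ p1)) ↔ ¬p1) → (p1 → ¬p2)))}.
(((p4 ∧ p4) ∨ ¬p3) → ((¬(p2 ∨ (p3 ∨ p1)) ↔ ¬p1) → (p1 → ¬p2))): β-rule — branch into ¬((p4 ∧ p4) ∨ ¬p3)  //  ((¬(p2 ∨ (p3 ∨ p1)) ↔ ¬p1) → (p1 → ¬p2)).
  branch 1 (add ¬((p4 ∧ p4) ∨ ¬p3)):
    ¬((p4 ∧ p4) ∨ ¬p3): α-rule — add ¬(p4 ∧ p4), ¬¬p3.
    ¬(p4 ∧ p4): β-rule — branch into ¬p4  //  ¬p4.
      branch 1.1 (add ¬p4):
        ○ open, literals {p3=1, p4=0}.
      branch 1.2 (add ¬p4):
        ○ open, literals {p3=1, p4=0}.
  branch 2 (add ((¬(p2 ∨ (p3 ∨ p1)) ↔ ¬p1) → (p1 → ¬p2))):
    ((¬(p2 ∨ (p3 ∨ p1)) ↔ ¬p1) → (p1 → ¬p2)): β-rule — branch into ¬(¬(p2 ∨ (p3 ∨ p1)) ↔ ¬p1)  //  (p1 → ¬p2).
      branch 2.1 (add ¬(¬(p2 ∨ (p3 ∨ p1)) ↔ ¬p1)):
        ¬(¬(p2 ∨ (p3 ∨ p1)) ↔ ¬p1): β-rule — branch into ¬(p2 ∨ (p3 ∨ p1)), ¬¬p1  //  ¬¬(p2 ∨ (p3 ∨ p1)), ¬p1.
          branch 2.1.1 (add ¬(p2 ∨ (p3 ∨ p1)), ¬¬p1):
            ¬(p2 ∨ (p3 ∨ p1)): α-rule — add ¬p2, ¬(p3 ∨ p1).
            ¬(p3 ∨ p1): α-rule — add ¬p3, ¬p1.
            × closes — contains both p1 and ¬p1.
          branch 2.1.2 (add ¬¬(p2 ∨ (p3 ∨ p1)), ¬p1):
            ¬¬(p2 ∨ (p3 ∨ p1)): β-rule — branch into p2  //  (p3 ∨ p1).
              branch 2.1.2.1 (add p2):
                ○ open, literals {p1=0, p2=1}.
              branch 2.1.2.2 (add (p3 ∨ p1)):
                (p3 ∨ p1): β-rule — branch into p3  //  p1.
                  branch 2.1.2.2.1 (add p3):
                    ○ open, literals {p1=0, p3=1}.
                  branch 2.1.2.2.2 (add p1):
                    × closes — contains both p1 and ¬p1.
      branch 2.2 (add (p1 → ¬p2)):
        (p1 → ¬p2): β-rule — branch into ¬p1  //  ¬p2.
          branch 2.2.1 (add ¬p1):
            ○ open, literals {p1=0}.
          branch 2.2.2 (add ¬p2):
            ○ open, literals {p2=0}.
2 branches closed, 6 open.
An open branch gives a satisfying assignment: p3=1, p4=0.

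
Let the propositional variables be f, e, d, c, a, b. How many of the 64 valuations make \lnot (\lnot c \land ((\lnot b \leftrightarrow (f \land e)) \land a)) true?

Initial set: {\lnot (\lnot c \land ((\lnot b \leftrightarrow (f \land e)) \land a))}.
\lnot (\lnot c \land ((\lnot b \leftrightarrow (f \land e)) \land a)): β-rule — branch into \lnot \lnot c  //  \lnot ((\lnot b \leftrightarrow (f \land e)) \land a).
  branch 1 (add \lnot \lnot c):
    ○ open, literals {c=1}.
  branch 2 (add \lnot ((\lnot b \leftrightarrow (f \land e)) \land a)):
    \lnot ((\lnot b \leftrightarrow (f \land e)) \land a): β-rule — branch into \lnot (\lnot b \leftrightarrow (f \land e))  //  \lnot a.
      branch 2.1 (add \lnot (\lnot b \leftrightarrow (f \land e))):
        \lnot (\lnot b \leftrightarrow (f \land e)): β-rule — branch into \lnot b, \lnot (f \land e)  //  \lnot \lnot b, (f \land e).
          branch 2.1.1 (add \lnot b, \lnot (f \land e)):
            \lnot (f \land e): β-rule — branch into \lnot f  //  \lnot e.
              branch 2.1.1.1 (add \lnot f):
                ○ open, literals {b=0, f=0}.
              branch 2.1.1.2 (add \lnot e):
                ○ open, literals {b=0, e=0}.
          branch 2.1.2 (add \lnot \lnot b, (f \land e)):
            (f \land e): α-rule — add f, e.
            ○ open, literals {b=1, e=1, f=1}.
      branch 2.2 (add \lnot a):
        ○ open, literals {a=0}.
0 branches closed, 5 open.
Each open branch fixes some atoms; the unmentioned ones are free. Counting distinct full assignments: branch {c=1} (f, e, d, a, b) contributes 32 new; branch {b=0, f=0} (e, d, c, a) contributes 8 new; branch {b=0, e=0} (f, d, c, a) contributes 4 new; branch {b=1, e=1, f=1} (d, c, a) contributes 4 new; branch {a=0} (f, e, d, c, b) contributes 8 new. Total: 56.

56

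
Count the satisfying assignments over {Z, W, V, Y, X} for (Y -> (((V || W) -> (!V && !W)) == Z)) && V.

12

Initial set: {T ((Y -> (((V || W) -> (!V && !W)) == Z)) && V)}.
T ((Y -> (((V || W) -> (!V && !W)) == Z)) && V): α-rule — add T (Y -> (((V || W) -> (!V && !W)) == Z)), T V.
T (Y -> (((V || W) -> (!V && !W)) == Z)): β-rule — branch into F Y  //  T (((V || W) -> (!V && !W)) == Z).
  branch 1 (add F Y):
    ○ open, literals {V=true, Y=false}.
  branch 2 (add T (((V || W) -> (!V && !W)) == Z)):
    T (((V || W) -> (!V && !W)) == Z): β-rule — branch into T ((V || W) -> (!V && !W)), T Z  //  F ((V || W) -> (!V && !W)), F Z.
      branch 2.1 (add T ((V || W) -> (!V && !W)), T Z):
        T ((V || W) -> (!V && !W)): β-rule — branch into F (V || W)  //  T (!V && !W).
          branch 2.1.1 (add F (V || W)):
            F (V || W): α-rule — add F V, F W.
            × closes — contains both V and !V.
          branch 2.1.2 (add T (!V && !W)):
            T (!V && !W): α-rule — add T !V, T !W.
            × closes — contains both V and !V.
      branch 2.2 (add F ((V || W) -> (!V && !W)), F Z):
        F ((V || W) -> (!V && !W)): α-rule — add T (V || W), F (!V && !W).
        T (V || W): β-rule — branch into T V  //  T W.
          branch 2.2.1 (add T V):
            F (!V && !W): β-rule — branch into F !V  //  F !W.
              branch 2.2.1.1 (add F !V):
                ○ open, literals {V=true, Z=false}.
              branch 2.2.1.2 (add F !W):
                ○ open, literals {V=true, W=true, Z=false}.
          branch 2.2.2 (add T W):
            F (!V && !W): β-rule — branch into F !V  //  F !W.
              branch 2.2.2.1 (add F !V):
                ○ open, literals {V=true, W=true, Z=false}.
              branch 2.2.2.2 (add F !W):
                ○ open, literals {V=true, W=true, Z=false}.
2 branches closed, 5 open.
Each open branch fixes some atoms; the unmentioned ones are free. Counting distinct full assignments: branch {V=true, Y=false} (Z, W, X) contributes 8 new; branch {V=true, Z=false} (W, Y, X) contributes 4 new; branch {V=true, W=true, Z=false} (Y, X) contributes 0 new; branch {V=true, W=true, Z=false} (Y, X) contributes 0 new; branch {V=true, W=true, Z=false} (Y, X) contributes 0 new. Total: 12.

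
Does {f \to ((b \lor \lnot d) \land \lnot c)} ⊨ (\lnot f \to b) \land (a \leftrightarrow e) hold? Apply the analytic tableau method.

Initial set: {(f \to ((b \lor \lnot d) \land \lnot c)); \lnot ((\lnot f \to b) \land (a \leftrightarrow e))}.
(f \to ((b \lor \lnot d) \land \lnot c)): β-rule — branch into \lnot f  //  ((b \lor \lnot d) \land \lnot c).
  branch 1 (add \lnot f):
    \lnot ((\lnot f \to b) \land (a \leftrightarrow e)): β-rule — branch into \lnot (\lnot f \to b)  //  \lnot (a \leftrightarrow e).
      branch 1.1 (add \lnot (\lnot f \to b)):
        \lnot (\lnot f \to b): α-rule — add \lnot f, \lnot b.
        ○ open, literals {b=false, f=false}.
      branch 1.2 (add \lnot (a \leftrightarrow e)):
        \lnot (a \leftrightarrow e): β-rule — branch into a, \lnot e  //  \lnot a, e.
          branch 1.2.1 (add a, \lnot e):
            ○ open, literals {a=true, e=false, f=false}.
          branch 1.2.2 (add \lnot a, e):
            ○ open, literals {a=false, e=true, f=false}.
  branch 2 (add ((b \lor \lnot d) \land \lnot c)):
    ((b \lor \lnot d) \land \lnot c): α-rule — add (b \lor \lnot d), \lnot c.
    \lnot ((\lnot f \to b) \land (a \leftrightarrow e)): β-rule — branch into \lnot (\lnot f \to b)  //  \lnot (a \leftrightarrow e).
      branch 2.1 (add \lnot (\lnot f \to b)):
        \lnot (\lnot f \to b): α-rule — add \lnot f, \lnot b.
        (b \lor \lnot d): β-rule — branch into b  //  \lnot d.
          branch 2.1.1 (add b):
            × closes — contains both b and \lnot b.
          branch 2.1.2 (add \lnot d):
            ○ open, literals {b=false, c=false, d=false, f=false}.
      branch 2.2 (add \lnot (a \leftrightarrow e)):
        (b \lor \lnot d): β-rule — branch into b  //  \lnot d.
          branch 2.2.1 (add b):
            \lnot (a \leftrightarrow e): β-rule — branch into a, \lnot e  //  \lnot a, e.
              branch 2.2.1.1 (add a, \lnot e):
                ○ open, literals {a=true, b=true, c=false, e=false}.
              branch 2.2.1.2 (add \lnot a, e):
                ○ open, literals {a=false, b=true, c=false, e=true}.
          branch 2.2.2 (add \lnot d):
            \lnot (a \leftrightarrow e): β-rule — branch into a, \lnot e  //  \lnot a, e.
              branch 2.2.2.1 (add a, \lnot e):
                ○ open, literals {a=true, c=false, d=false, e=false}.
              branch 2.2.2.2 (add \lnot a, e):
                ○ open, literals {a=false, c=false, d=false, e=true}.
1 branch closed, 8 open.
An open branch gives a countermodel: b=false, f=false (unmentioned atoms arbitrary); the premises hold there but the conclusion fails.

No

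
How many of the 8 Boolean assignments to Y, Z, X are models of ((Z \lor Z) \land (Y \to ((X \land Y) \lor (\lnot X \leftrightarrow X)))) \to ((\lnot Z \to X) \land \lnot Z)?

5

Initial set: {(((Z \lor Z) \land (Y \to ((X \land Y) \lor (\lnot X \leftrightarrow X)))) \to ((\lnot Z \to X) \land \lnot Z))}.
(((Z \lor Z) \land (Y \to ((X \land Y) \lor (\lnot X \leftrightarrow X)))) \to ((\lnot Z \to X) \land \lnot Z)): β-rule — branch into \lnot ((Z \lor Z) \land (Y \to ((X \land Y) \lor (\lnot X \leftrightarrow X))))  //  ((\lnot Z \to X) \land \lnot Z).
  branch 1 (add \lnot ((Z \lor Z) \land (Y \to ((X \land Y) \lor (\lnot X \leftrightarrow X))))):
    \lnot ((Z \lor Z) \land (Y \to ((X \land Y) \lor (\lnot X \leftrightarrow X)))): β-rule — branch into \lnot (Z \lor Z)  //  \lnot (Y \to ((X \land Y) \lor (\lnot X \leftrightarrow X))).
      branch 1.1 (add \lnot (Z \lor Z)):
        \lnot (Z \lor Z): α-rule — add \lnot Z, \lnot Z.
        ○ open, literals {Z=0}.
      branch 1.2 (add \lnot (Y \to ((X \land Y) \lor (\lnot X \leftrightarrow X)))):
        \lnot (Y \to ((X \land Y) \lor (\lnot X \leftrightarrow X))): α-rule — add Y, \lnot ((X \land Y) \lor (\lnot X \leftrightarrow X)).
        \lnot ((X \land Y) \lor (\lnot X \leftrightarrow X)): α-rule — add \lnot (X \land Y), \lnot (\lnot X \leftrightarrow X).
        \lnot (X \land Y): β-rule — branch into \lnot X  //  \lnot Y.
          branch 1.2.1 (add \lnot X):
            \lnot (\lnot X \leftrightarrow X): β-rule — branch into \lnot X, \lnot X  //  \lnot \lnot X, X.
              branch 1.2.1.1 (add \lnot X, \lnot X):
                ○ open, literals {X=0, Y=1}.
              branch 1.2.1.2 (add \lnot \lnot X, X):
                × closes — contains both X and \lnot X.
          branch 1.2.2 (add \lnot Y):
            × closes — contains both Y and \lnot Y.
  branch 2 (add ((\lnot Z \to X) \land \lnot Z)):
    ((\lnot Z \to X) \land \lnot Z): α-rule — add (\lnot Z \to X), \lnot Z.
    (\lnot Z \to X): β-rule — branch into \lnot \lnot Z  //  X.
      branch 2.1 (add \lnot \lnot Z):
        × closes — contains both Z and \lnot Z.
      branch 2.2 (add X):
        ○ open, literals {X=1, Z=0}.
3 branches closed, 3 open.
Each open branch fixes some atoms; the unmentioned ones are free. Counting distinct full assignments: branch {Z=0} (Y, X) contributes 4 new; branch {X=0, Y=1} (Z) contributes 1 new; branch {X=1, Z=0} (Y) contributes 0 new. Total: 5.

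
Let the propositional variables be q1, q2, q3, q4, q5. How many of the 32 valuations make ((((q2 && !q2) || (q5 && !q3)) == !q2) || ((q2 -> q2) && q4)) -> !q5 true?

Initial set: {(((((q2 && !q2) || (q5 && !q3)) == !q2) || ((q2 -> q2) && q4)) -> !q5)}.
(((((q2 && !q2) || (q5 && !q3)) == !q2) || ((q2 -> q2) && q4)) -> !q5): β-rule — branch into !((((q2 && !q2) || (q5 && !q3)) == !q2) || ((q2 -> q2) && q4))  //  !q5.
  branch 1 (add !((((q2 && !q2) || (q5 && !q3)) == !q2) || ((q2 -> q2) && q4))):
    !((((q2 && !q2) || (q5 && !q3)) == !q2) || ((q2 -> q2) && q4)): α-rule — add !(((q2 && !q2) || (q5 && !q3)) == !q2), !((q2 -> q2) && q4).
    !(((q2 && !q2) || (q5 && !q3)) == !q2): β-rule — branch into ((q2 && !q2) || (q5 && !q3)), !!q2  //  !((q2 && !q2) || (q5 && !q3)), !q2.
      branch 1.1 (add ((q2 && !q2) || (q5 && !q3)), !!q2):
        !((q2 -> q2) && q4): β-rule — branch into !(q2 -> q2)  //  !q4.
          branch 1.1.1 (add !(q2 -> q2)):
            !(q2 -> q2): α-rule — add q2, !q2.
            × closes — contains both q2 and !q2.
          branch 1.1.2 (add !q4):
            ((q2 && !q2) || (q5 && !q3)): β-rule — branch into (q2 && !q2)  //  (q5 && !q3).
              branch 1.1.2.1 (add (q2 && !q2)):
                (q2 && !q2): α-rule — add q2, !q2.
                × closes — contains both q2 and !q2.
              branch 1.1.2.2 (add (q5 && !q3)):
                (q5 && !q3): α-rule — add q5, !q3.
                ○ open, literals {q2=true, q3=false, q4=false, q5=true}.
      branch 1.2 (add !((q2 && !q2) || (q5 && !q3)), !q2):
        !((q2 && !q2) || (q5 && !q3)): α-rule — add !(q2 && !q2), !(q5 && !q3).
        !((q2 -> q2) && q4): β-rule — branch into !(q2 -> q2)  //  !q4.
          branch 1.2.1 (add !(q2 -> q2)):
            !(q2 -> q2): α-rule — add q2, !q2.
            × closes — contains both q2 and !q2.
          branch 1.2.2 (add !q4):
            !(q2 && !q2): β-rule — branch into !q2  //  !!q2.
              branch 1.2.2.1 (add !q2):
                !(q5 && !q3): β-rule — branch into !q5  //  !!q3.
                  branch 1.2.2.1.1 (add !q5):
                    ○ open, literals {q2=false, q4=false, q5=false}.
                  branch 1.2.2.1.2 (add !!q3):
                    ○ open, literals {q2=false, q3=true, q4=false}.
              branch 1.2.2.2 (add !!q2):
                × closes — contains both q2 and !q2.
  branch 2 (add !q5):
    ○ open, literals {q5=false}.
4 branches closed, 4 open.
Each open branch fixes some atoms; the unmentioned ones are free. Counting distinct full assignments: branch {q2=true, q3=false, q4=false, q5=true} (q1) contributes 2 new; branch {q2=false, q4=false, q5=false} (q1, q3) contributes 4 new; branch {q2=false, q3=true, q4=false} (q1, q5) contributes 2 new; branch {q5=false} (q1, q2, q3, q4) contributes 12 new. Total: 20.

20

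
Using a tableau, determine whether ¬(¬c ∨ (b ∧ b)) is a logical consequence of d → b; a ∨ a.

Initial set: {(d → b); (a ∨ a); ¬¬(¬c ∨ (b ∧ b))}.
(d → b): β-rule — branch into ¬d  //  b.
  branch 1 (add ¬d):
    (a ∨ a): β-rule — branch into a  //  a.
      branch 1.1 (add a):
        ¬¬(¬c ∨ (b ∧ b)): β-rule — branch into ¬c  //  (b ∧ b).
          branch 1.1.1 (add ¬c):
            ○ open, literals {a=true, c=false, d=false}.
          branch 1.1.2 (add (b ∧ b)):
            (b ∧ b): α-rule — add b, b.
            ○ open, literals {a=true, b=true, d=false}.
      branch 1.2 (add a):
        ¬¬(¬c ∨ (b ∧ b)): β-rule — branch into ¬c  //  (b ∧ b).
          branch 1.2.1 (add ¬c):
            ○ open, literals {a=true, c=false, d=false}.
          branch 1.2.2 (add (b ∧ b)):
            (b ∧ b): α-rule — add b, b.
            ○ open, literals {a=true, b=true, d=false}.
  branch 2 (add b):
    (a ∨ a): β-rule — branch into a  //  a.
      branch 2.1 (add a):
        ¬¬(¬c ∨ (b ∧ b)): β-rule — branch into ¬c  //  (b ∧ b).
          branch 2.1.1 (add ¬c):
            ○ open, literals {a=true, b=true, c=false}.
          branch 2.1.2 (add (b ∧ b)):
            (b ∧ b): α-rule — add b, b.
            ○ open, literals {a=true, b=true}.
      branch 2.2 (add a):
        ¬¬(¬c ∨ (b ∧ b)): β-rule — branch into ¬c  //  (b ∧ b).
          branch 2.2.1 (add ¬c):
            ○ open, literals {a=true, b=true, c=false}.
          branch 2.2.2 (add (b ∧ b)):
            (b ∧ b): α-rule — add b, b.
            ○ open, literals {a=true, b=true}.
0 branches closed, 8 open.
An open branch gives a countermodel: a=true, c=false, d=false (unmentioned atoms arbitrary); the premises hold there but the conclusion fails.

No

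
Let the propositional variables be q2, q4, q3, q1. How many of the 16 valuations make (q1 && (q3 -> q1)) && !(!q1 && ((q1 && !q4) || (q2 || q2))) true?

8

Initial set: {((q1 && (q3 -> q1)) && !(!q1 && ((q1 && !q4) || (q2 || q2))))}.
((q1 && (q3 -> q1)) && !(!q1 && ((q1 && !q4) || (q2 || q2)))): α-rule — add (q1 && (q3 -> q1)), !(!q1 && ((q1 && !q4) || (q2 || q2))).
(q1 && (q3 -> q1)): α-rule — add q1, (q3 -> q1).
!(!q1 && ((q1 && !q4) || (q2 || q2))): β-rule — branch into !!q1  //  !((q1 && !q4) || (q2 || q2)).
  branch 1 (add !!q1):
    (q3 -> q1): β-rule — branch into !q3  //  q1.
      branch 1.1 (add !q3):
        ○ open, literals {q1=T, q3=F}.
      branch 1.2 (add q1):
        ○ open, literals {q1=T}.
  branch 2 (add !((q1 && !q4) || (q2 || q2))):
    !((q1 && !q4) || (q2 || q2)): α-rule — add !(q1 && !q4), !(q2 || q2).
    !(q2 || q2): α-rule — add !q2, !q2.
    (q3 -> q1): β-rule — branch into !q3  //  q1.
      branch 2.1 (add !q3):
        !(q1 && !q4): β-rule — branch into !q1  //  !!q4.
          branch 2.1.1 (add !q1):
            × closes — contains both q1 and !q1.
          branch 2.1.2 (add !!q4):
            ○ open, literals {q1=T, q2=F, q3=F, q4=T}.
      branch 2.2 (add q1):
        !(q1 && !q4): β-rule — branch into !q1  //  !!q4.
          branch 2.2.1 (add !q1):
            × closes — contains both q1 and !q1.
          branch 2.2.2 (add !!q4):
            ○ open, literals {q1=T, q2=F, q4=T}.
2 branches closed, 4 open.
Each open branch fixes some atoms; the unmentioned ones are free. Counting distinct full assignments: branch {q1=T, q3=F} (q2, q4) contributes 4 new; branch {q1=T} (q2, q4, q3) contributes 4 new; branch {q1=T, q2=F, q3=F, q4=T} (none free) contributes 0 new; branch {q1=T, q2=F, q4=T} (q3) contributes 0 new. Total: 8.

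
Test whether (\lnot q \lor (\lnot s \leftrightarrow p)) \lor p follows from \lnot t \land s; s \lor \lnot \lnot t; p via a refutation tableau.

Initial set: {T (\lnot t \land s); T (s \lor \lnot \lnot t); T p; F ((\lnot q \lor (\lnot s \leftrightarrow p)) \lor p)}.
T (\lnot t \land s): α-rule — add T \lnot t, T s.
F ((\lnot q \lor (\lnot s \leftrightarrow p)) \lor p): α-rule — add F (\lnot q \lor (\lnot s \leftrightarrow p)), F p.
× closes — contains both p and \lnot p.
All 1 branch closes.
Every branch closed, so the premises entail the conclusion.

Yes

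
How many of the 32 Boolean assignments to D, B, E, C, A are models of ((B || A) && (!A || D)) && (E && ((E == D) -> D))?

8

Initial set: {T (((B || A) && (!A || D)) && (E && ((E == D) -> D)))}.
T (((B || A) && (!A || D)) && (E && ((E == D) -> D))): α-rule — add T ((B || A) && (!A || D)), T (E && ((E == D) -> D)).
T ((B || A) && (!A || D)): α-rule — add T (B || A), T (!A || D).
T (E && ((E == D) -> D)): α-rule — add T E, T ((E == D) -> D).
T (B || A): β-rule — branch into T B  //  T A.
  branch 1 (add T B):
    T (!A || D): β-rule — branch into T !A  //  T D.
      branch 1.1 (add T !A):
        T ((E == D) -> D): β-rule — branch into F (E == D)  //  T D.
          branch 1.1.1 (add F (E == D)):
            F (E == D): β-rule — branch into T E, F D  //  F E, T D.
              branch 1.1.1.1 (add T E, F D):
                ○ open, literals {A=F, B=T, D=F, E=T}.
              branch 1.1.1.2 (add F E, T D):
                × closes — contains both E and !E.
          branch 1.1.2 (add T D):
            ○ open, literals {A=F, B=T, D=T, E=T}.
      branch 1.2 (add T D):
        T ((E == D) -> D): β-rule — branch into F (E == D)  //  T D.
          branch 1.2.1 (add F (E == D)):
            F (E == D): β-rule — branch into T E, F D  //  F E, T D.
              branch 1.2.1.1 (add T E, F D):
                × closes — contains both D and !D.
              branch 1.2.1.2 (add F E, T D):
                × closes — contains both E and !E.
          branch 1.2.2 (add T D):
            ○ open, literals {B=T, D=T, E=T}.
  branch 2 (add T A):
    T (!A || D): β-rule — branch into T !A  //  T D.
      branch 2.1 (add T !A):
        × closes — contains both A and !A.
      branch 2.2 (add T D):
        T ((E == D) -> D): β-rule — branch into F (E == D)  //  T D.
          branch 2.2.1 (add F (E == D)):
            F (E == D): β-rule — branch into T E, F D  //  F E, T D.
              branch 2.2.1.1 (add T E, F D):
                × closes — contains both D and !D.
              branch 2.2.1.2 (add F E, T D):
                × closes — contains both E and !E.
          branch 2.2.2 (add T D):
            ○ open, literals {A=T, D=T, E=T}.
6 branches closed, 4 open.
Each open branch fixes some atoms; the unmentioned ones are free. Counting distinct full assignments: branch {A=F, B=T, D=F, E=T} (C) contributes 2 new; branch {A=F, B=T, D=T, E=T} (C) contributes 2 new; branch {B=T, D=T, E=T} (C, A) contributes 2 new; branch {A=T, D=T, E=T} (B, C) contributes 2 new. Total: 8.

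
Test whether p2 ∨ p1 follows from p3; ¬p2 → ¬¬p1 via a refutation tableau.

Initial set: {p3; (¬p2 → ¬¬p1); ¬(p2 ∨ p1)}.
¬(p2 ∨ p1): α-rule — add ¬p2, ¬p1.
(¬p2 → ¬¬p1): β-rule — branch into ¬¬p2  //  ¬¬p1.
  branch 1 (add ¬¬p2):
    × closes — contains both p2 and ¬p2.
  branch 2 (add ¬¬p1):
    ¬¬p1: drop double negation, giving p1.
    × closes — contains both p1 and ¬p1.
All 2 branches close.
Every branch closed, so the premises entail the conclusion.

Yes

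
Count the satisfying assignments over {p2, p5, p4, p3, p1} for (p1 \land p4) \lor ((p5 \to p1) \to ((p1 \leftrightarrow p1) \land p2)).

24

Initial set: {((p1 \land p4) \lor ((p5 \to p1) \to ((p1 \leftrightarrow p1) \land p2)))}.
((p1 \land p4) \lor ((p5 \to p1) \to ((p1 \leftrightarrow p1) \land p2))): β-rule — branch into (p1 \land p4)  //  ((p5 \to p1) \to ((p1 \leftrightarrow p1) \land p2)).
  branch 1 (add (p1 \land p4)):
    (p1 \land p4): α-rule — add p1, p4.
    ○ open, literals {p1=1, p4=1}.
  branch 2 (add ((p5 \to p1) \to ((p1 \leftrightarrow p1) \land p2))):
    ((p5 \to p1) \to ((p1 \leftrightarrow p1) \land p2)): β-rule — branch into \lnot (p5 \to p1)  //  ((p1 \leftrightarrow p1) \land p2).
      branch 2.1 (add \lnot (p5 \to p1)):
        \lnot (p5 \to p1): α-rule — add p5, \lnot p1.
        ○ open, literals {p1=0, p5=1}.
      branch 2.2 (add ((p1 \leftrightarrow p1) \land p2)):
        ((p1 \leftrightarrow p1) \land p2): α-rule — add (p1 \leftrightarrow p1), p2.
        (p1 \leftrightarrow p1): β-rule — branch into p1, p1  //  \lnot p1, \lnot p1.
          branch 2.2.1 (add p1, p1):
            ○ open, literals {p1=1, p2=1}.
          branch 2.2.2 (add \lnot p1, \lnot p1):
            ○ open, literals {p1=0, p2=1}.
0 branches closed, 4 open.
Each open branch fixes some atoms; the unmentioned ones are free. Counting distinct full assignments: branch {p1=1, p4=1} (p2, p5, p3) contributes 8 new; branch {p1=0, p5=1} (p2, p4, p3) contributes 8 new; branch {p1=1, p2=1} (p5, p4, p3) contributes 4 new; branch {p1=0, p2=1} (p5, p4, p3) contributes 4 new. Total: 24.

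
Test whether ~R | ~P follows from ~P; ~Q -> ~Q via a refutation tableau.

Yes

Initial set: {T ~P; T (~Q -> ~Q); F (~R | ~P)}.
F (~R | ~P): α-rule — add F ~R, F ~P.
× closes — contains both P and ~P.
All 1 branch closes.
Every branch closed, so the premises entail the conclusion.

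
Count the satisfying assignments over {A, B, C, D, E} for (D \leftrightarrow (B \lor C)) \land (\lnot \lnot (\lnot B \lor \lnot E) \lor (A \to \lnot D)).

Initial set: {((D \leftrightarrow (B \lor C)) \land (\lnot \lnot (\lnot B \lor \lnot E) \lor (A \to \lnot D)))}.
((D \leftrightarrow (B \lor C)) \land (\lnot \lnot (\lnot B \lor \lnot E) \lor (A \to \lnot D))): α-rule — add (D \leftrightarrow (B \lor C)), (\lnot \lnot (\lnot B \lor \lnot E) \lor (A \to \lnot D)).
(D \leftrightarrow (B \lor C)): β-rule — branch into D, (B \lor C)  //  \lnot D, \lnot (B \lor C).
  branch 1 (add D, (B \lor C)):
    (\lnot \lnot (\lnot B \lor \lnot E) \lor (A \to \lnot D)): β-rule — branch into \lnot \lnot (\lnot B \lor \lnot E)  //  (A \to \lnot D).
      branch 1.1 (add \lnot \lnot (\lnot B \lor \lnot E)):
        \lnot \lnot (\lnot B \lor \lnot E): drop double negation, giving (\lnot B \lor \lnot E).
        (B \lor C): β-rule — branch into B  //  C.
          branch 1.1.1 (add B):
            (\lnot B \lor \lnot E): β-rule — branch into \lnot B  //  \lnot E.
              branch 1.1.1.1 (add \lnot B):
                × closes — contains both B and \lnot B.
              branch 1.1.1.2 (add \lnot E):
                ○ open, literals {B=T, D=T, E=F}.
          branch 1.1.2 (add C):
            (\lnot B \lor \lnot E): β-rule — branch into \lnot B  //  \lnot E.
              branch 1.1.2.1 (add \lnot B):
                ○ open, literals {B=F, C=T, D=T}.
              branch 1.1.2.2 (add \lnot E):
                ○ open, literals {C=T, D=T, E=F}.
      branch 1.2 (add (A \to \lnot D)):
        (B \lor C): β-rule — branch into B  //  C.
          branch 1.2.1 (add B):
            (A \to \lnot D): β-rule — branch into \lnot A  //  \lnot D.
              branch 1.2.1.1 (add \lnot A):
                ○ open, literals {A=F, B=T, D=T}.
              branch 1.2.1.2 (add \lnot D):
                × closes — contains both D and \lnot D.
          branch 1.2.2 (add C):
            (A \to \lnot D): β-rule — branch into \lnot A  //  \lnot D.
              branch 1.2.2.1 (add \lnot A):
                ○ open, literals {A=F, C=T, D=T}.
              branch 1.2.2.2 (add \lnot D):
                × closes — contains both D and \lnot D.
  branch 2 (add \lnot D, \lnot (B \lor C)):
    \lnot (B \lor C): α-rule — add \lnot B, \lnot C.
    (\lnot \lnot (\lnot B \lor \lnot E) \lor (A \to \lnot D)): β-rule — branch into \lnot \lnot (\lnot B \lor \lnot E)  //  (A \to \lnot D).
      branch 2.1 (add \lnot \lnot (\lnot B \lor \lnot E)):
        \lnot \lnot (\lnot B \lor \lnot E): drop double negation, giving (\lnot B \lor \lnot E).
        (\lnot B \lor \lnot E): β-rule — branch into \lnot B  //  \lnot E.
          branch 2.1.1 (add \lnot B):
            ○ open, literals {B=F, C=F, D=F}.
          branch 2.1.2 (add \lnot E):
            ○ open, literals {B=F, C=F, D=F, E=F}.
      branch 2.2 (add (A \to \lnot D)):
        (A \to \lnot D): β-rule — branch into \lnot A  //  \lnot D.
          branch 2.2.1 (add \lnot A):
            ○ open, literals {A=F, B=F, C=F, D=F}.
          branch 2.2.2 (add \lnot D):
            ○ open, literals {B=F, C=F, D=F}.
3 branches closed, 9 open.
Each open branch fixes some atoms; the unmentioned ones are free. Counting distinct full assignments: branch {B=T, D=T, E=F} (A, C) contributes 4 new; branch {B=F, C=T, D=T} (A, E) contributes 4 new; branch {C=T, D=T, E=F} (A, B) contributes 0 new; branch {A=F, B=T, D=T} (C, E) contributes 2 new; branch {A=F, C=T, D=T} (B, E) contributes 0 new; branch {B=F, C=F, D=F} (A, E) contributes 4 new; branch {B=F, C=F, D=F, E=F} (A) contributes 0 new; branch {A=F, B=F, C=F, D=F} (E) contributes 0 new; branch {B=F, C=F, D=F} (A, E) contributes 0 new. Total: 14.

14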